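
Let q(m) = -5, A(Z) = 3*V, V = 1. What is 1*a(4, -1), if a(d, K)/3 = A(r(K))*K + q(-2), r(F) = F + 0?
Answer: -24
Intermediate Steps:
r(F) = F
A(Z) = 3 (A(Z) = 3*1 = 3)
a(d, K) = -15 + 9*K (a(d, K) = 3*(3*K - 5) = 3*(-5 + 3*K) = -15 + 9*K)
1*a(4, -1) = 1*(-15 + 9*(-1)) = 1*(-15 - 9) = 1*(-24) = -24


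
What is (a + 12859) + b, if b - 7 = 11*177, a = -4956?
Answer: 9857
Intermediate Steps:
b = 1954 (b = 7 + 11*177 = 7 + 1947 = 1954)
(a + 12859) + b = (-4956 + 12859) + 1954 = 7903 + 1954 = 9857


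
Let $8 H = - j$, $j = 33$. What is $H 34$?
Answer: $- \frac{561}{4} \approx -140.25$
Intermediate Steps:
$H = - \frac{33}{8}$ ($H = \frac{\left(-1\right) 33}{8} = \frac{1}{8} \left(-33\right) = - \frac{33}{8} \approx -4.125$)
$H 34 = \left(- \frac{33}{8}\right) 34 = - \frac{561}{4}$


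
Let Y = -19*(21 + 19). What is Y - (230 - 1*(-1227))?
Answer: -2217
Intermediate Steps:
Y = -760 (Y = -19*40 = -760)
Y - (230 - 1*(-1227)) = -760 - (230 - 1*(-1227)) = -760 - (230 + 1227) = -760 - 1*1457 = -760 - 1457 = -2217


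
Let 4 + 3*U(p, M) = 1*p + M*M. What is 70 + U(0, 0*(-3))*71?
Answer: -74/3 ≈ -24.667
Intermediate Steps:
U(p, M) = -4/3 + p/3 + M**2/3 (U(p, M) = -4/3 + (1*p + M*M)/3 = -4/3 + (p + M**2)/3 = -4/3 + (p/3 + M**2/3) = -4/3 + p/3 + M**2/3)
70 + U(0, 0*(-3))*71 = 70 + (-4/3 + (1/3)*0 + (0*(-3))**2/3)*71 = 70 + (-4/3 + 0 + (1/3)*0**2)*71 = 70 + (-4/3 + 0 + (1/3)*0)*71 = 70 + (-4/3 + 0 + 0)*71 = 70 - 4/3*71 = 70 - 284/3 = -74/3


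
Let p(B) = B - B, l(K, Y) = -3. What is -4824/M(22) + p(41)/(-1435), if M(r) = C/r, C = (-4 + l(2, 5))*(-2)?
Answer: -53064/7 ≈ -7580.6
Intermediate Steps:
p(B) = 0
C = 14 (C = (-4 - 3)*(-2) = -7*(-2) = 14)
M(r) = 14/r
-4824/M(22) + p(41)/(-1435) = -4824/(14/22) + 0/(-1435) = -4824/(14*(1/22)) + 0*(-1/1435) = -4824/7/11 + 0 = -4824*11/7 + 0 = -53064/7 + 0 = -53064/7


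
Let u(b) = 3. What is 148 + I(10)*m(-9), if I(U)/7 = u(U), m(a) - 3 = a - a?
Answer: 211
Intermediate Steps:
m(a) = 3 (m(a) = 3 + (a - a) = 3 + 0 = 3)
I(U) = 21 (I(U) = 7*3 = 21)
148 + I(10)*m(-9) = 148 + 21*3 = 148 + 63 = 211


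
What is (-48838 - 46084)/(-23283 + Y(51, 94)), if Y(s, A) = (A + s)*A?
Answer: 94922/9653 ≈ 9.8334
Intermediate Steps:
Y(s, A) = A*(A + s)
(-48838 - 46084)/(-23283 + Y(51, 94)) = (-48838 - 46084)/(-23283 + 94*(94 + 51)) = -94922/(-23283 + 94*145) = -94922/(-23283 + 13630) = -94922/(-9653) = -94922*(-1/9653) = 94922/9653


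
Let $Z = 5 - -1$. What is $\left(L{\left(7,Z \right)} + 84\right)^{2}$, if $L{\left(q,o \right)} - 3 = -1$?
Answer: $7396$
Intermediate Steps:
$Z = 6$ ($Z = 5 + 1 = 6$)
$L{\left(q,o \right)} = 2$ ($L{\left(q,o \right)} = 3 - 1 = 2$)
$\left(L{\left(7,Z \right)} + 84\right)^{2} = \left(2 + 84\right)^{2} = 86^{2} = 7396$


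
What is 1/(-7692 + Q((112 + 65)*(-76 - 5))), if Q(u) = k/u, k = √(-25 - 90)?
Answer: -1581087284748/12161723394281731 + 14337*I*√115/12161723394281731 ≈ -0.00013001 + 1.2642e-11*I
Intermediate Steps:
k = I*√115 (k = √(-115) = I*√115 ≈ 10.724*I)
Q(u) = I*√115/u (Q(u) = (I*√115)/u = I*√115/u)
1/(-7692 + Q((112 + 65)*(-76 - 5))) = 1/(-7692 + I*√115/(((112 + 65)*(-76 - 5)))) = 1/(-7692 + I*√115/((177*(-81)))) = 1/(-7692 + I*√115/(-14337)) = 1/(-7692 + I*√115*(-1/14337)) = 1/(-7692 - I*√115/14337)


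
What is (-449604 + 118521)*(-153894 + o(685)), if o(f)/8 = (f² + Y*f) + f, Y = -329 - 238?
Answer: -164954158758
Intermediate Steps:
Y = -567
o(f) = -4528*f + 8*f² (o(f) = 8*((f² - 567*f) + f) = 8*(f² - 566*f) = -4528*f + 8*f²)
(-449604 + 118521)*(-153894 + o(685)) = (-449604 + 118521)*(-153894 + 8*685*(-566 + 685)) = -331083*(-153894 + 8*685*119) = -331083*(-153894 + 652120) = -331083*498226 = -164954158758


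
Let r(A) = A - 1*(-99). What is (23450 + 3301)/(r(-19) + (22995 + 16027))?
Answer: 8917/13034 ≈ 0.68413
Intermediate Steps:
r(A) = 99 + A (r(A) = A + 99 = 99 + A)
(23450 + 3301)/(r(-19) + (22995 + 16027)) = (23450 + 3301)/((99 - 19) + (22995 + 16027)) = 26751/(80 + 39022) = 26751/39102 = 26751*(1/39102) = 8917/13034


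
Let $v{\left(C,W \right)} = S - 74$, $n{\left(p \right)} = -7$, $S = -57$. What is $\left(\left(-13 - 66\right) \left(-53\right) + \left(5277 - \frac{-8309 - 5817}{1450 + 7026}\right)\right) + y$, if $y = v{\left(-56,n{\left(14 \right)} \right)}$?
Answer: $\frac{39560317}{4238} \approx 9334.7$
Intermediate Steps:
$v{\left(C,W \right)} = -131$ ($v{\left(C,W \right)} = -57 - 74 = -131$)
$y = -131$
$\left(\left(-13 - 66\right) \left(-53\right) + \left(5277 - \frac{-8309 - 5817}{1450 + 7026}\right)\right) + y = \left(\left(-13 - 66\right) \left(-53\right) + \left(5277 - \frac{-8309 - 5817}{1450 + 7026}\right)\right) - 131 = \left(\left(-79\right) \left(-53\right) + \left(5277 - - \frac{14126}{8476}\right)\right) - 131 = \left(4187 + \left(5277 - \left(-14126\right) \frac{1}{8476}\right)\right) - 131 = \left(4187 + \left(5277 - - \frac{7063}{4238}\right)\right) - 131 = \left(4187 + \left(5277 + \frac{7063}{4238}\right)\right) - 131 = \left(4187 + \frac{22370989}{4238}\right) - 131 = \frac{40115495}{4238} - 131 = \frac{39560317}{4238}$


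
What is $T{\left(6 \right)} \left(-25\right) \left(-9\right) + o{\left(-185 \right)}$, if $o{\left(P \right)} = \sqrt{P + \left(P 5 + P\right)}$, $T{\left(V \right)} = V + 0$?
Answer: $1350 + i \sqrt{1295} \approx 1350.0 + 35.986 i$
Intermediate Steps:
$T{\left(V \right)} = V$
$o{\left(P \right)} = \sqrt{7} \sqrt{P}$ ($o{\left(P \right)} = \sqrt{P + \left(5 P + P\right)} = \sqrt{P + 6 P} = \sqrt{7 P} = \sqrt{7} \sqrt{P}$)
$T{\left(6 \right)} \left(-25\right) \left(-9\right) + o{\left(-185 \right)} = 6 \left(-25\right) \left(-9\right) + \sqrt{7} \sqrt{-185} = \left(-150\right) \left(-9\right) + \sqrt{7} i \sqrt{185} = 1350 + i \sqrt{1295}$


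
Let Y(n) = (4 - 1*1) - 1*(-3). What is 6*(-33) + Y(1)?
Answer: -192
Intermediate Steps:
Y(n) = 6 (Y(n) = (4 - 1) + 3 = 3 + 3 = 6)
6*(-33) + Y(1) = 6*(-33) + 6 = -198 + 6 = -192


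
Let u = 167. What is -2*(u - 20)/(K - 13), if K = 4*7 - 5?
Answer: -147/5 ≈ -29.400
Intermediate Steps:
K = 23 (K = 28 - 5 = 23)
-2*(u - 20)/(K - 13) = -2*(167 - 20)/(23 - 13) = -294/10 = -2*147/10 = -147/5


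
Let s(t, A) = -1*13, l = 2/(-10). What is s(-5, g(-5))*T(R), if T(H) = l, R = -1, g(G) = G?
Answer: 13/5 ≈ 2.6000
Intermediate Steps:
l = -1/5 (l = 2*(-1/10) = -1/5 ≈ -0.20000)
T(H) = -1/5
s(t, A) = -13
s(-5, g(-5))*T(R) = -13*(-1/5) = 13/5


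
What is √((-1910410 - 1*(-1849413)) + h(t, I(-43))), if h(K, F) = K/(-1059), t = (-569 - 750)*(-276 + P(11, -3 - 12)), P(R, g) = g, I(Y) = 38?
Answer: 2*I*√1911484763/353 ≈ 247.71*I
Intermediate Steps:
t = 383829 (t = (-569 - 750)*(-276 + (-3 - 12)) = -1319*(-276 - 15) = -1319*(-291) = 383829)
h(K, F) = -K/1059 (h(K, F) = K*(-1/1059) = -K/1059)
√((-1910410 - 1*(-1849413)) + h(t, I(-43))) = √((-1910410 - 1*(-1849413)) - 1/1059*383829) = √((-1910410 + 1849413) - 127943/353) = √(-60997 - 127943/353) = √(-21659884/353) = 2*I*√1911484763/353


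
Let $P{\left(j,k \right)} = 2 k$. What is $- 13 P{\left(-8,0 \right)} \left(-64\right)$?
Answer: $0$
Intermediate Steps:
$- 13 P{\left(-8,0 \right)} \left(-64\right) = - 13 \cdot 2 \cdot 0 \left(-64\right) = \left(-13\right) 0 \left(-64\right) = 0 \left(-64\right) = 0$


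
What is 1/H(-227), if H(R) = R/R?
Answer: 1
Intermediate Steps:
H(R) = 1
1/H(-227) = 1/1 = 1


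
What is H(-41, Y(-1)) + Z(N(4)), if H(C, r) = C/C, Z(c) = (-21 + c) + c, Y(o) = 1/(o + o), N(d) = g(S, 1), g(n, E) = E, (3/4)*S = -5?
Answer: -18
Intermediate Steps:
S = -20/3 (S = (4/3)*(-5) = -20/3 ≈ -6.6667)
N(d) = 1
Y(o) = 1/(2*o)
Z(c) = -21 + 2*c
H(C, r) = 1
H(-41, Y(-1)) + Z(N(4)) = 1 + (-21 + 2*1) = 1 + (-21 + 2) = 1 - 19 = -18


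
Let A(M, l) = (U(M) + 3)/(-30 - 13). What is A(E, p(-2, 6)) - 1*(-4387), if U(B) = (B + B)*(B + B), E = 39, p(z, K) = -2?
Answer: 182554/43 ≈ 4245.4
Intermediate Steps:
U(B) = 4*B² (U(B) = (2*B)*(2*B) = 4*B²)
A(M, l) = -3/43 - 4*M²/43 (A(M, l) = (4*M² + 3)/(-30 - 13) = (3 + 4*M²)/(-43) = (3 + 4*M²)*(-1/43) = -3/43 - 4*M²/43)
A(E, p(-2, 6)) - 1*(-4387) = (-3/43 - 4/43*39²) - 1*(-4387) = (-3/43 - 4/43*1521) + 4387 = (-3/43 - 6084/43) + 4387 = -6087/43 + 4387 = 182554/43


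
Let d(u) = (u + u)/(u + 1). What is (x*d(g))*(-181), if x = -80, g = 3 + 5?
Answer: 231680/9 ≈ 25742.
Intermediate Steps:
g = 8
d(u) = 2*u/(1 + u) (d(u) = (2*u)/(1 + u) = 2*u/(1 + u))
(x*d(g))*(-181) = -160*8/(1 + 8)*(-181) = -160*8/9*(-181) = -80*16/9*(-181) = -1280/9*(-181) = 231680/9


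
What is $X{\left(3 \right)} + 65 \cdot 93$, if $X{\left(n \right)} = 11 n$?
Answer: $6078$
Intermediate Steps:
$X{\left(3 \right)} + 65 \cdot 93 = 11 \cdot 3 + 65 \cdot 93 = 33 + 6045 = 6078$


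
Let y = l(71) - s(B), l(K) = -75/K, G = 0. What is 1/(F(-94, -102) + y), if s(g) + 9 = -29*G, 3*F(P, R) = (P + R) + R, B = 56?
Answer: -213/19466 ≈ -0.010942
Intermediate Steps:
F(P, R) = P/3 + 2*R/3 (F(P, R) = ((P + R) + R)/3 = (P + 2*R)/3 = P/3 + 2*R/3)
s(g) = -9 (s(g) = -9 - 29*0 = -9 + 0 = -9)
y = 564/71 (y = -75/71 - 1*(-9) = -75*1/71 + 9 = -75/71 + 9 = 564/71 ≈ 7.9437)
1/(F(-94, -102) + y) = 1/(((⅓)*(-94) + (⅔)*(-102)) + 564/71) = 1/((-94/3 - 68) + 564/71) = 1/(-298/3 + 564/71) = 1/(-19466/213) = -213/19466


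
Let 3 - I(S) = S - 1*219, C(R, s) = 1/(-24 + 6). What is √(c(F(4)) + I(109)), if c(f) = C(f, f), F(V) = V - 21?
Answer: √4066/6 ≈ 10.628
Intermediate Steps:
F(V) = -21 + V
C(R, s) = -1/18 (C(R, s) = 1/(-18) = -1/18)
c(f) = -1/18
I(S) = 222 - S (I(S) = 3 - (S - 1*219) = 3 - (S - 219) = 3 - (-219 + S) = 3 + (219 - S) = 222 - S)
√(c(F(4)) + I(109)) = √(-1/18 + (222 - 1*109)) = √(-1/18 + (222 - 109)) = √(-1/18 + 113) = √(2033/18) = √4066/6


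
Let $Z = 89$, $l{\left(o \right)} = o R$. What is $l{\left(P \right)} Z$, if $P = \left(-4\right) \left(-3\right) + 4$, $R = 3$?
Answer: $4272$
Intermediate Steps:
$P = 16$ ($P = 12 + 4 = 16$)
$l{\left(o \right)} = 3 o$ ($l{\left(o \right)} = o 3 = 3 o$)
$l{\left(P \right)} Z = 3 \cdot 16 \cdot 89 = 48 \cdot 89 = 4272$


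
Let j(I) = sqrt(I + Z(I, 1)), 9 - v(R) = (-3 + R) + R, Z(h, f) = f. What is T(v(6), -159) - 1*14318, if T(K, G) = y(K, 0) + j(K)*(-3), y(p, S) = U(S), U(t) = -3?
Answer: -14324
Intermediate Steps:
y(p, S) = -3
v(R) = 12 - 2*R (v(R) = 9 - ((-3 + R) + R) = 9 - (-3 + 2*R) = 9 + (3 - 2*R) = 12 - 2*R)
j(I) = sqrt(1 + I) (j(I) = sqrt(I + 1) = sqrt(1 + I))
T(K, G) = -3 - 3*sqrt(1 + K) (T(K, G) = -3 + sqrt(1 + K)*(-3) = -3 - 3*sqrt(1 + K))
T(v(6), -159) - 1*14318 = (-3 - 3*sqrt(1 + (12 - 2*6))) - 1*14318 = (-3 - 3*sqrt(1 + (12 - 12))) - 14318 = (-3 - 3*sqrt(1 + 0)) - 14318 = (-3 - 3*sqrt(1)) - 14318 = (-3 - 3*1) - 14318 = (-3 - 3) - 14318 = -6 - 14318 = -14324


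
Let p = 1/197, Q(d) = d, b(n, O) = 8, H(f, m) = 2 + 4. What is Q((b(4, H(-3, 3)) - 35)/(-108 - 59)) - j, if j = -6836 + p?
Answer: 224902716/32899 ≈ 6836.2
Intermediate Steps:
H(f, m) = 6
p = 1/197 ≈ 0.0050761
j = -1346691/197 (j = -6836 + 1/197 = -1346691/197 ≈ -6836.0)
Q((b(4, H(-3, 3)) - 35)/(-108 - 59)) - j = (8 - 35)/(-108 - 59) - 1*(-1346691/197) = -27/(-167) + 1346691/197 = -27*(-1/167) + 1346691/197 = 27/167 + 1346691/197 = 224902716/32899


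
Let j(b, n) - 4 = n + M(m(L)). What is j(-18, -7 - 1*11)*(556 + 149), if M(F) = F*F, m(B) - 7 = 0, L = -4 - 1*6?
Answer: 24675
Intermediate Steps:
L = -10 (L = -4 - 6 = -10)
m(B) = 7 (m(B) = 7 + 0 = 7)
M(F) = F²
j(b, n) = 53 + n (j(b, n) = 4 + (n + 7²) = 4 + (n + 49) = 4 + (49 + n) = 53 + n)
j(-18, -7 - 1*11)*(556 + 149) = (53 + (-7 - 1*11))*(556 + 149) = (53 + (-7 - 11))*705 = (53 - 18)*705 = 35*705 = 24675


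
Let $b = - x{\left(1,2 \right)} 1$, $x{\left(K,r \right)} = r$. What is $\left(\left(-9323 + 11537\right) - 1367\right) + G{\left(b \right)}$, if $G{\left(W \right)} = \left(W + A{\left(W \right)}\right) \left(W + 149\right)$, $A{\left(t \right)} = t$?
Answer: $259$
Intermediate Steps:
$b = -2$ ($b = \left(-1\right) 2 \cdot 1 = \left(-2\right) 1 = -2$)
$G{\left(W \right)} = 2 W \left(149 + W\right)$ ($G{\left(W \right)} = \left(W + W\right) \left(W + 149\right) = 2 W \left(149 + W\right)$)
$\left(\left(-9323 + 11537\right) - 1367\right) + G{\left(b \right)} = \left(\left(-9323 + 11537\right) - 1367\right) + 2 \left(-2\right) \left(149 - 2\right) = \left(2214 - 1367\right) + 2 \left(-2\right) 147 = 847 - 588 = 259$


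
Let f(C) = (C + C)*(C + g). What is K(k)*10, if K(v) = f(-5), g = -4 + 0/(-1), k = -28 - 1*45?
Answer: 900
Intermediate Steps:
k = -73 (k = -28 - 45 = -73)
g = -4 (g = -4 + 0*(-1) = -4 + 0 = -4)
f(C) = 2*C*(-4 + C) (f(C) = (C + C)*(C - 4) = (2*C)*(-4 + C) = 2*C*(-4 + C))
K(v) = 90 (K(v) = 2*(-5)*(-4 - 5) = 2*(-5)*(-9) = 90)
K(k)*10 = 90*10 = 900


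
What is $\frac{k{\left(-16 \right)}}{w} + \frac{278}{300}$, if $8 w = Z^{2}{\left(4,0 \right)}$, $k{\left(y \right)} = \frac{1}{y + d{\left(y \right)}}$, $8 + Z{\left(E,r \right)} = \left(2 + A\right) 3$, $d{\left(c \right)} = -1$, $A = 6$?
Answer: $\frac{37733}{40800} \approx 0.92483$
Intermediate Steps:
$Z{\left(E,r \right)} = 16$ ($Z{\left(E,r \right)} = -8 + \left(2 + 6\right) 3 = -8 + 8 \cdot 3 = -8 + 24 = 16$)
$k{\left(y \right)} = \frac{1}{-1 + y}$ ($k{\left(y \right)} = \frac{1}{y - 1} = \frac{1}{-1 + y}$)
$w = 32$ ($w = \frac{16^{2}}{8} = \frac{1}{8} \cdot 256 = 32$)
$\frac{k{\left(-16 \right)}}{w} + \frac{278}{300} = \frac{1}{\left(-1 - 16\right) 32} + \frac{278}{300} = \frac{1}{-17} \cdot \frac{1}{32} + 278 \cdot \frac{1}{300} = \left(- \frac{1}{17}\right) \frac{1}{32} + \frac{139}{150} = - \frac{1}{544} + \frac{139}{150} = \frac{37733}{40800}$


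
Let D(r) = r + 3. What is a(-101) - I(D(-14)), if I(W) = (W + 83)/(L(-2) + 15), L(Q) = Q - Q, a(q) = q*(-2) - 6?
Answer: 956/5 ≈ 191.20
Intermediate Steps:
a(q) = -6 - 2*q (a(q) = -2*q - 6 = -6 - 2*q)
L(Q) = 0
D(r) = 3 + r
I(W) = 83/15 + W/15 (I(W) = (W + 83)/(0 + 15) = (83 + W)/15 = (83 + W)*(1/15) = 83/15 + W/15)
a(-101) - I(D(-14)) = (-6 - 2*(-101)) - (83/15 + (3 - 14)/15) = (-6 + 202) - (83/15 + (1/15)*(-11)) = 196 - (83/15 - 11/15) = 196 - 1*24/5 = 196 - 24/5 = 956/5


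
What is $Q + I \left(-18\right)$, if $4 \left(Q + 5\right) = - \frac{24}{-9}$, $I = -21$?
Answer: $\frac{1121}{3} \approx 373.67$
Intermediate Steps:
$Q = - \frac{13}{3}$ ($Q = -5 + \frac{\left(-24\right) \frac{1}{-9}}{4} = -5 + \frac{\left(-24\right) \left(- \frac{1}{9}\right)}{4} = -5 + \frac{1}{4} \cdot \frac{8}{3} = -5 + \frac{2}{3} = - \frac{13}{3} \approx -4.3333$)
$Q + I \left(-18\right) = - \frac{13}{3} - -378 = - \frac{13}{3} + 378 = \frac{1121}{3}$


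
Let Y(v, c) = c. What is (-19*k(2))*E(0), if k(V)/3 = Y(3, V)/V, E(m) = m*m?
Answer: 0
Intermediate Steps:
E(m) = m²
k(V) = 3 (k(V) = 3*(V/V) = 3*1 = 3)
(-19*k(2))*E(0) = -19*3*0² = -57*0 = 0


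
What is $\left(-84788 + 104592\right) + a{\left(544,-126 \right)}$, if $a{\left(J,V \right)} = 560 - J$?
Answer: $19820$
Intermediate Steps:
$\left(-84788 + 104592\right) + a{\left(544,-126 \right)} = \left(-84788 + 104592\right) + \left(560 - 544\right) = 19804 + \left(560 - 544\right) = 19804 + 16 = 19820$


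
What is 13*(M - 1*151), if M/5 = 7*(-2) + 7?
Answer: -2418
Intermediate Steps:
M = -35 (M = 5*(7*(-2) + 7) = 5*(-14 + 7) = 5*(-7) = -35)
13*(M - 1*151) = 13*(-35 - 1*151) = 13*(-35 - 151) = 13*(-186) = -2418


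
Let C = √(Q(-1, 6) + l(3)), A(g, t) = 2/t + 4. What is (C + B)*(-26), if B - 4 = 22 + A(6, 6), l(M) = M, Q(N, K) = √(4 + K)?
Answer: -2366/3 - 26*√(3 + √10) ≈ -853.21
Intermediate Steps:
A(g, t) = 4 + 2/t
B = 91/3 (B = 4 + (22 + (4 + 2/6)) = 4 + (22 + (4 + 2*(⅙))) = 4 + (22 + (4 + ⅓)) = 4 + (22 + 13/3) = 4 + 79/3 = 91/3 ≈ 30.333)
C = √(3 + √10) (C = √(√(4 + 6) + 3) = √(√10 + 3) = √(3 + √10) ≈ 2.4824)
(C + B)*(-26) = (√(3 + √10) + 91/3)*(-26) = (91/3 + √(3 + √10))*(-26) = -2366/3 - 26*√(3 + √10)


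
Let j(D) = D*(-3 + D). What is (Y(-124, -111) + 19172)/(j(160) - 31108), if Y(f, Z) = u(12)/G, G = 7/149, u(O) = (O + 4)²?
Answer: -43087/10479 ≈ -4.1117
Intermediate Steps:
u(O) = (4 + O)²
G = 7/149 (G = 7*(1/149) = 7/149 ≈ 0.046980)
Y(f, Z) = 38144/7 (Y(f, Z) = (4 + 12)²/(7/149) = 16²*(149/7) = 256*(149/7) = 38144/7)
(Y(-124, -111) + 19172)/(j(160) - 31108) = (38144/7 + 19172)/(160*(-3 + 160) - 31108) = 172348/(7*(160*157 - 31108)) = 172348/(7*(25120 - 31108)) = (172348/7)/(-5988) = (172348/7)*(-1/5988) = -43087/10479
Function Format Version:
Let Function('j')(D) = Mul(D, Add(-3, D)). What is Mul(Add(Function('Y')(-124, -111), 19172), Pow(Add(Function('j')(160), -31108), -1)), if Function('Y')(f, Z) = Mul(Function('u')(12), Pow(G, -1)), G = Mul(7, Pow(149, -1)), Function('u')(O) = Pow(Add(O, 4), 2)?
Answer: Rational(-43087, 10479) ≈ -4.1117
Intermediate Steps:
Function('u')(O) = Pow(Add(4, O), 2)
G = Rational(7, 149) (G = Mul(7, Rational(1, 149)) = Rational(7, 149) ≈ 0.046980)
Function('Y')(f, Z) = Rational(38144, 7) (Function('Y')(f, Z) = Mul(Pow(Add(4, 12), 2), Pow(Rational(7, 149), -1)) = Mul(Pow(16, 2), Rational(149, 7)) = Mul(256, Rational(149, 7)) = Rational(38144, 7))
Mul(Add(Function('Y')(-124, -111), 19172), Pow(Add(Function('j')(160), -31108), -1)) = Mul(Add(Rational(38144, 7), 19172), Pow(Add(Mul(160, Add(-3, 160)), -31108), -1)) = Mul(Rational(172348, 7), Pow(Add(Mul(160, 157), -31108), -1)) = Mul(Rational(172348, 7), Pow(Add(25120, -31108), -1)) = Mul(Rational(172348, 7), Pow(-5988, -1)) = Mul(Rational(172348, 7), Rational(-1, 5988)) = Rational(-43087, 10479)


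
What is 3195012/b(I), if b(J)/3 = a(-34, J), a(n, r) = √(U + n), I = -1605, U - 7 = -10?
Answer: -1065004*I*√37/37 ≈ -1.7509e+5*I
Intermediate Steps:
U = -3 (U = 7 - 10 = -3)
a(n, r) = √(-3 + n)
b(J) = 3*I*√37 (b(J) = 3*√(-3 - 34) = 3*√(-37) = 3*(I*√37) = 3*I*√37)
3195012/b(I) = 3195012/((3*I*√37)) = 3195012*(-I*√37/111) = -1065004*I*√37/37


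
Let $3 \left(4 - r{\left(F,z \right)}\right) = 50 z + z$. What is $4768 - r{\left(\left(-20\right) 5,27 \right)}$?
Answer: $5223$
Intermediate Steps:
$r{\left(F,z \right)} = 4 - 17 z$ ($r{\left(F,z \right)} = 4 - \frac{50 z + z}{3} = 4 - \frac{51 z}{3} = 4 - 17 z$)
$4768 - r{\left(\left(-20\right) 5,27 \right)} = 4768 - \left(4 - 459\right) = 4768 - -455 = 4768 + 455 = 5223$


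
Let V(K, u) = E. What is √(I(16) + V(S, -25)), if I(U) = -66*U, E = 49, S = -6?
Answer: I*√1007 ≈ 31.733*I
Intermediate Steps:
V(K, u) = 49
√(I(16) + V(S, -25)) = √(-66*16 + 49) = √(-1056 + 49) = √(-1007) = I*√1007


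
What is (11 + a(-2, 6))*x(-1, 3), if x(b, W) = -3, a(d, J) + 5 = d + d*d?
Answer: -24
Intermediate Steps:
a(d, J) = -5 + d + d**2 (a(d, J) = -5 + (d + d*d) = -5 + (d + d**2) = -5 + d + d**2)
(11 + a(-2, 6))*x(-1, 3) = (11 + (-5 - 2 + (-2)**2))*(-3) = (11 + (-5 - 2 + 4))*(-3) = (11 - 3)*(-3) = 8*(-3) = -24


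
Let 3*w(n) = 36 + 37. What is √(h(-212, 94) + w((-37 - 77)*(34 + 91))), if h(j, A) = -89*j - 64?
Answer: √169455/3 ≈ 137.22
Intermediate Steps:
h(j, A) = -64 - 89*j
w(n) = 73/3 (w(n) = (36 + 37)/3 = (⅓)*73 = 73/3)
√(h(-212, 94) + w((-37 - 77)*(34 + 91))) = √((-64 - 89*(-212)) + 73/3) = √((-64 + 18868) + 73/3) = √(18804 + 73/3) = √(56485/3) = √169455/3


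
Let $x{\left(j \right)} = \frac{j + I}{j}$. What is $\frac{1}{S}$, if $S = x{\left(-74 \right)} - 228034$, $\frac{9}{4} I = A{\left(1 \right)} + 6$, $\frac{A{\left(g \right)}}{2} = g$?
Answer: $- \frac{333}{75935005} \approx -4.3853 \cdot 10^{-6}$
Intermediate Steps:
$A{\left(g \right)} = 2 g$
$I = \frac{32}{9}$ ($I = \frac{4 \left(2 \cdot 1 + 6\right)}{9} = \frac{4 \left(2 + 6\right)}{9} = \frac{4}{9} \cdot 8 = \frac{32}{9} \approx 3.5556$)
$x{\left(j \right)} = \frac{\frac{32}{9} + j}{j}$ ($x{\left(j \right)} = \frac{j + \frac{32}{9}}{j} = \frac{\frac{32}{9} + j}{j}$)
$S = - \frac{75935005}{333}$ ($S = \frac{\frac{32}{9} - 74}{-74} - 228034 = \left(- \frac{1}{74}\right) \left(- \frac{634}{9}\right) - 228034 = \frac{317}{333} - 228034 = - \frac{75935005}{333} \approx -2.2803 \cdot 10^{5}$)
$\frac{1}{S} = \frac{1}{- \frac{75935005}{333}} = - \frac{333}{75935005}$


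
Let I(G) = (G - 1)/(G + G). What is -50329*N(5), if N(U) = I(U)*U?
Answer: -100658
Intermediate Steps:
I(G) = (-1 + G)/(2*G) (I(G) = (-1 + G)/((2*G)) = (-1 + G)*(1/(2*G)) = (-1 + G)/(2*G))
N(U) = -½ + U/2 (N(U) = ((-1 + U)/(2*U))*U = -½ + U/2)
-50329*N(5) = -50329*(-½ + (½)*5) = -50329*(-½ + 5/2) = -50329*2 = -100658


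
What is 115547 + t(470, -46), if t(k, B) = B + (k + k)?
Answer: 116441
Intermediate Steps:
t(k, B) = B + 2*k
115547 + t(470, -46) = 115547 + (-46 + 2*470) = 115547 + (-46 + 940) = 115547 + 894 = 116441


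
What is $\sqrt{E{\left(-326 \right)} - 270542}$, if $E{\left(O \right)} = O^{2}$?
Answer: $i \sqrt{164266} \approx 405.3 i$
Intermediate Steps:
$\sqrt{E{\left(-326 \right)} - 270542} = \sqrt{\left(-326\right)^{2} - 270542} = \sqrt{106276 - 270542} = \sqrt{-164266} = i \sqrt{164266}$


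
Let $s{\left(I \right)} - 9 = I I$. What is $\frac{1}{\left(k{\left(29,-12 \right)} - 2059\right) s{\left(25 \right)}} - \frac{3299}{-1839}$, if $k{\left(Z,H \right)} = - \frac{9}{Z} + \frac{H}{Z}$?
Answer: $\frac{124933366981}{69643091832} \approx 1.7939$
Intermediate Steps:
$s{\left(I \right)} = 9 + I^{2}$ ($s{\left(I \right)} = 9 + I I = 9 + I^{2}$)
$\frac{1}{\left(k{\left(29,-12 \right)} - 2059\right) s{\left(25 \right)}} - \frac{3299}{-1839} = \frac{1}{\left(\frac{-9 - 12}{29} - 2059\right) \left(9 + 25^{2}\right)} - \frac{3299}{-1839} = \frac{1}{\left(\frac{1}{29} \left(-21\right) - 2059\right) \left(9 + 625\right)} - - \frac{3299}{1839} = \frac{1}{\left(- \frac{21}{29} - 2059\right) 634} + \frac{3299}{1839} = \frac{1}{- \frac{59732}{29}} \cdot \frac{1}{634} + \frac{3299}{1839} = \left(- \frac{29}{59732}\right) \frac{1}{634} + \frac{3299}{1839} = - \frac{29}{37870088} + \frac{3299}{1839} = \frac{124933366981}{69643091832}$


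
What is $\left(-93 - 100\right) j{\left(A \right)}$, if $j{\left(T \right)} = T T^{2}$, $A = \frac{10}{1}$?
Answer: $-193000$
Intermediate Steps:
$A = 10$ ($A = 10 \cdot 1 = 10$)
$j{\left(T \right)} = T^{3}$
$\left(-93 - 100\right) j{\left(A \right)} = \left(-93 - 100\right) 10^{3} = \left(-193\right) 1000 = -193000$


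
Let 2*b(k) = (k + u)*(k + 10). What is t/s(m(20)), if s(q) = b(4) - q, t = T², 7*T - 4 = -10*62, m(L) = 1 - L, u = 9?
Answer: 352/5 ≈ 70.400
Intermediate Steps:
b(k) = (9 + k)*(10 + k)/2 (b(k) = ((k + 9)*(k + 10))/2 = ((9 + k)*(10 + k))/2 = (9 + k)*(10 + k)/2)
T = -88 (T = 4/7 + (-10*62)/7 = 4/7 + (⅐)*(-620) = 4/7 - 620/7 = -88)
t = 7744 (t = (-88)² = 7744)
s(q) = 91 - q (s(q) = (45 + (½)*4² + (19/2)*4) - q = (45 + (½)*16 + 38) - q = (45 + 8 + 38) - q = 91 - q)
t/s(m(20)) = 7744/(91 - (1 - 1*20)) = 7744/(91 - (1 - 20)) = 7744/(91 - 1*(-19)) = 7744/(91 + 19) = 7744/110 = 7744*(1/110) = 352/5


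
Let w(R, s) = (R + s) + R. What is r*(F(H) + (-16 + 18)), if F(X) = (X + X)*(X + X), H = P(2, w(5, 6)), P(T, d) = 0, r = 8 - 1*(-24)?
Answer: 64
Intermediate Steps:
r = 32 (r = 8 + 24 = 32)
w(R, s) = s + 2*R
H = 0
F(X) = 4*X**2 (F(X) = (2*X)*(2*X) = 4*X**2)
r*(F(H) + (-16 + 18)) = 32*(4*0**2 + (-16 + 18)) = 32*(4*0 + 2) = 32*(0 + 2) = 32*2 = 64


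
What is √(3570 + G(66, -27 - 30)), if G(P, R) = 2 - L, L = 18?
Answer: √3554 ≈ 59.615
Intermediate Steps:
G(P, R) = -16 (G(P, R) = 2 - 1*18 = 2 - 18 = -16)
√(3570 + G(66, -27 - 30)) = √(3570 - 16) = √3554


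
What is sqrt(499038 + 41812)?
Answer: 5*sqrt(21634) ≈ 735.42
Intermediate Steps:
sqrt(499038 + 41812) = sqrt(540850) = 5*sqrt(21634)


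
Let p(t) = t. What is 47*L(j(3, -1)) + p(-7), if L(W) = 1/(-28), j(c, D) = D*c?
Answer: -243/28 ≈ -8.6786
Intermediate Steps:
L(W) = -1/28
47*L(j(3, -1)) + p(-7) = 47*(-1/28) - 7 = -47/28 - 7 = -243/28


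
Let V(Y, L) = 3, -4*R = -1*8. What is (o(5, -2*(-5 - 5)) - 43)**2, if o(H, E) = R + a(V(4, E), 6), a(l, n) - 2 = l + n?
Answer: 900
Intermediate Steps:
R = 2 (R = -(-1)*8/4 = -1/4*(-8) = 2)
a(l, n) = 2 + l + n (a(l, n) = 2 + (l + n) = 2 + l + n)
o(H, E) = 13 (o(H, E) = 2 + (2 + 3 + 6) = 2 + 11 = 13)
(o(5, -2*(-5 - 5)) - 43)**2 = (13 - 43)**2 = (-30)**2 = 900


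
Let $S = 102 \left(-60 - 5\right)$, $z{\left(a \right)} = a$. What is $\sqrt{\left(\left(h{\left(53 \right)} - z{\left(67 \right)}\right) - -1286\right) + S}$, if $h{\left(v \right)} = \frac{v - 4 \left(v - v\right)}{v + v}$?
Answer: $\frac{i \sqrt{21642}}{2} \approx 73.556 i$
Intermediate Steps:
$h{\left(v \right)} = \frac{1}{2}$ ($h{\left(v \right)} = \frac{v - 0}{2 v} = \left(v + 0\right) \frac{1}{2 v} = v \frac{1}{2 v} = \frac{1}{2}$)
$S = -6630$ ($S = 102 \left(-65\right) = -6630$)
$\sqrt{\left(\left(h{\left(53 \right)} - z{\left(67 \right)}\right) - -1286\right) + S} = \sqrt{\left(\left(\frac{1}{2} - 67\right) - -1286\right) - 6630} = \sqrt{\left(\left(\frac{1}{2} - 67\right) + 1286\right) - 6630} = \sqrt{\left(- \frac{133}{2} + 1286\right) - 6630} = \sqrt{\frac{2439}{2} - 6630} = \sqrt{- \frac{10821}{2}} = \frac{i \sqrt{21642}}{2}$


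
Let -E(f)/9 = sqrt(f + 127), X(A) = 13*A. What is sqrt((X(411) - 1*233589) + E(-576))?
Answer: sqrt(-228246 - 9*I*sqrt(449)) ≈ 0.2 - 477.75*I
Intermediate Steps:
E(f) = -9*sqrt(127 + f) (E(f) = -9*sqrt(f + 127) = -9*sqrt(127 + f))
sqrt((X(411) - 1*233589) + E(-576)) = sqrt((13*411 - 1*233589) - 9*sqrt(127 - 576)) = sqrt((5343 - 233589) - 9*I*sqrt(449)) = sqrt(-228246 - 9*I*sqrt(449))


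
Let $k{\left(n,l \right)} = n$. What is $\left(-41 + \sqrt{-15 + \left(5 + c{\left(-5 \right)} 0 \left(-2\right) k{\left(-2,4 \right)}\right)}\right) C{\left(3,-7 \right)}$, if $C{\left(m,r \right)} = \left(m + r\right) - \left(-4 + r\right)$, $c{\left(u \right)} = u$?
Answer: $-287 + 7 i \sqrt{10} \approx -287.0 + 22.136 i$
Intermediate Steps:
$C{\left(m,r \right)} = 4 + m$
$\left(-41 + \sqrt{-15 + \left(5 + c{\left(-5 \right)} 0 \left(-2\right) k{\left(-2,4 \right)}\right)}\right) C{\left(3,-7 \right)} = \left(-41 + \sqrt{-15 + \left(5 - 5 \cdot 0 \left(-2\right) \left(-2\right)\right)}\right) \left(4 + 3\right) = \left(-41 + \sqrt{-15 + \left(5 - 5 \cdot 0 \left(-2\right)\right)}\right) 7 = \left(-41 + \sqrt{-15 + \left(5 - 0\right)}\right) 7 = \left(-41 + \sqrt{-15 + \left(5 + 0\right)}\right) 7 = \left(-41 + \sqrt{-15 + 5}\right) 7 = \left(-41 + \sqrt{-10}\right) 7 = \left(-41 + i \sqrt{10}\right) 7 = -287 + 7 i \sqrt{10}$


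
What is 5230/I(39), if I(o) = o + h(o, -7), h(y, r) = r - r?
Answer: 5230/39 ≈ 134.10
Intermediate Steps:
h(y, r) = 0
I(o) = o (I(o) = o + 0 = o)
5230/I(39) = 5230/39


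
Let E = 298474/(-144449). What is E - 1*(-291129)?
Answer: 42052994447/144449 ≈ 2.9113e+5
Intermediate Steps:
E = -298474/144449 (E = 298474*(-1/144449) = -298474/144449 ≈ -2.0663)
E - 1*(-291129) = -298474/144449 - 1*(-291129) = -298474/144449 + 291129 = 42052994447/144449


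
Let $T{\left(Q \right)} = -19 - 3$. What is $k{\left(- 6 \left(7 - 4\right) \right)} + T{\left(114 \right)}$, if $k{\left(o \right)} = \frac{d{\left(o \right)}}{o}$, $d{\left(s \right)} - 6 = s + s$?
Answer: $- \frac{61}{3} \approx -20.333$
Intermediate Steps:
$d{\left(s \right)} = 6 + 2 s$ ($d{\left(s \right)} = 6 + \left(s + s\right) = 6 + 2 s$)
$T{\left(Q \right)} = -22$
$k{\left(o \right)} = \frac{6 + 2 o}{o}$
$k{\left(- 6 \left(7 - 4\right) \right)} + T{\left(114 \right)} = \left(2 + \frac{6}{\left(-6\right) \left(7 - 4\right)}\right) - 22 = \left(2 + \frac{6}{\left(-6\right) 3}\right) - 22 = \left(2 + \frac{6}{-18}\right) - 22 = \left(2 + 6 \left(- \frac{1}{18}\right)\right) - 22 = \left(2 - \frac{1}{3}\right) - 22 = \frac{5}{3} - 22 = - \frac{61}{3}$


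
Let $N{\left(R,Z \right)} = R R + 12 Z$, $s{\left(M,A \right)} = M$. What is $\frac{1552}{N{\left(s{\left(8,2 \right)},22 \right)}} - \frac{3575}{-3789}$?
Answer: $\frac{881641}{155349} \approx 5.6752$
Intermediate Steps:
$N{\left(R,Z \right)} = R^{2} + 12 Z$
$\frac{1552}{N{\left(s{\left(8,2 \right)},22 \right)}} - \frac{3575}{-3789} = \frac{1552}{8^{2} + 12 \cdot 22} - \frac{3575}{-3789} = \frac{1552}{64 + 264} - - \frac{3575}{3789} = \frac{1552}{328} + \frac{3575}{3789} = 1552 \cdot \frac{1}{328} + \frac{3575}{3789} = \frac{194}{41} + \frac{3575}{3789} = \frac{881641}{155349}$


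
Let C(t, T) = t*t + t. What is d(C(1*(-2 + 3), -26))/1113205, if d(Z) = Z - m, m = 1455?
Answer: -1453/1113205 ≈ -0.0013052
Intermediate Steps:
C(t, T) = t + t² (C(t, T) = t² + t = t + t²)
d(Z) = -1455 + Z (d(Z) = Z - 1*1455 = Z - 1455 = -1455 + Z)
d(C(1*(-2 + 3), -26))/1113205 = (-1455 + (1*(-2 + 3))*(1 + 1*(-2 + 3)))/1113205 = (-1455 + (1*1)*(1 + 1*1))*(1/1113205) = (-1455 + 1*(1 + 1))*(1/1113205) = (-1455 + 1*2)*(1/1113205) = (-1455 + 2)*(1/1113205) = -1453*1/1113205 = -1453/1113205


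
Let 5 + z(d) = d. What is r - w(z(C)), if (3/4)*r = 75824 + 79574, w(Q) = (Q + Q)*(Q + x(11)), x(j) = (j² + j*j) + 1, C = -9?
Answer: 640828/3 ≈ 2.1361e+5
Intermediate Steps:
x(j) = 1 + 2*j² (x(j) = (j² + j²) + 1 = 2*j² + 1 = 1 + 2*j²)
z(d) = -5 + d
w(Q) = 2*Q*(243 + Q) (w(Q) = (Q + Q)*(Q + (1 + 2*11²)) = (2*Q)*(Q + (1 + 2*121)) = (2*Q)*(Q + (1 + 242)) = (2*Q)*(Q + 243) = (2*Q)*(243 + Q) = 2*Q*(243 + Q))
r = 621592/3 (r = 4*(75824 + 79574)/3 = (4/3)*155398 = 621592/3 ≈ 2.0720e+5)
r - w(z(C)) = 621592/3 - 2*(-5 - 9)*(243 + (-5 - 9)) = 621592/3 - 2*(-14)*(243 - 14) = 621592/3 - 2*(-14)*229 = 621592/3 - 1*(-6412) = 621592/3 + 6412 = 640828/3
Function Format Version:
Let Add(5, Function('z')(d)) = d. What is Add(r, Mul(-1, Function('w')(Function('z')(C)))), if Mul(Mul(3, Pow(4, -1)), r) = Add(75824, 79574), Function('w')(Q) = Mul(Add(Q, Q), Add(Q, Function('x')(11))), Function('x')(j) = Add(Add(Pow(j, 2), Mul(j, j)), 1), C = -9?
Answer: Rational(640828, 3) ≈ 2.1361e+5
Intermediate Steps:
Function('x')(j) = Add(1, Mul(2, Pow(j, 2))) (Function('x')(j) = Add(Add(Pow(j, 2), Pow(j, 2)), 1) = Add(Mul(2, Pow(j, 2)), 1) = Add(1, Mul(2, Pow(j, 2))))
Function('z')(d) = Add(-5, d)
Function('w')(Q) = Mul(2, Q, Add(243, Q)) (Function('w')(Q) = Mul(Add(Q, Q), Add(Q, Add(1, Mul(2, Pow(11, 2))))) = Mul(Mul(2, Q), Add(Q, Add(1, Mul(2, 121)))) = Mul(Mul(2, Q), Add(Q, Add(1, 242))) = Mul(Mul(2, Q), Add(Q, 243)) = Mul(Mul(2, Q), Add(243, Q)) = Mul(2, Q, Add(243, Q)))
r = Rational(621592, 3) (r = Mul(Rational(4, 3), Add(75824, 79574)) = Mul(Rational(4, 3), 155398) = Rational(621592, 3) ≈ 2.0720e+5)
Add(r, Mul(-1, Function('w')(Function('z')(C)))) = Add(Rational(621592, 3), Mul(-1, Mul(2, Add(-5, -9), Add(243, Add(-5, -9))))) = Add(Rational(621592, 3), Mul(-1, Mul(2, -14, Add(243, -14)))) = Add(Rational(621592, 3), Mul(-1, Mul(2, -14, 229))) = Add(Rational(621592, 3), Mul(-1, -6412)) = Add(Rational(621592, 3), 6412) = Rational(640828, 3)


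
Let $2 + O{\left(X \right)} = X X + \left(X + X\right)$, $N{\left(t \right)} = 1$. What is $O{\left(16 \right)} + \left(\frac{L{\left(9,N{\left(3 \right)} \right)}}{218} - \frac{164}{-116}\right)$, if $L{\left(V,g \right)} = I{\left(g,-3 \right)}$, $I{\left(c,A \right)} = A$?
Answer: $\frac{1816943}{6322} \approx 287.4$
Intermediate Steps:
$L{\left(V,g \right)} = -3$
$O{\left(X \right)} = -2 + X^{2} + 2 X$ ($O{\left(X \right)} = -2 + \left(X X + \left(X + X\right)\right) = -2 + \left(X^{2} + 2 X\right) = -2 + X^{2} + 2 X$)
$O{\left(16 \right)} + \left(\frac{L{\left(9,N{\left(3 \right)} \right)}}{218} - \frac{164}{-116}\right) = \left(-2 + 16^{2} + 2 \cdot 16\right) - \left(- \frac{41}{29} + \frac{3}{218}\right) = \left(-2 + 256 + 32\right) - - \frac{8851}{6322} = 286 + \left(- \frac{3}{218} + \frac{41}{29}\right) = 286 + \frac{8851}{6322} = \frac{1816943}{6322}$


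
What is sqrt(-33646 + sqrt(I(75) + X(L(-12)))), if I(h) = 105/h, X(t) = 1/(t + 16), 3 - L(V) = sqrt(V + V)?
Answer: sqrt(-841150 + 5*sqrt(10)*sqrt((69 - 7*I*sqrt(6))/(19 - 2*I*sqrt(6))))/5 ≈ 1.4406e-5 + 183.43*I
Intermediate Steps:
L(V) = 3 - sqrt(2)*sqrt(V) (L(V) = 3 - sqrt(V + V) = 3 - sqrt(2*V) = 3 - sqrt(2)*sqrt(V))
X(t) = 1/(16 + t)
sqrt(-33646 + sqrt(I(75) + X(L(-12)))) = sqrt(-33646 + sqrt(105/75 + 1/(16 + (3 - sqrt(2)*sqrt(-12))))) = sqrt(-33646 + sqrt(105*(1/75) + 1/(16 + (3 - sqrt(2)*2*I*sqrt(3))))) = sqrt(-33646 + sqrt(7/5 + 1/(16 + (3 - 2*I*sqrt(6))))) = sqrt(-33646 + sqrt(7/5 + 1/(19 - 2*I*sqrt(6))))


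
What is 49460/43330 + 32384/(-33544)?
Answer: 456942/2595467 ≈ 0.17605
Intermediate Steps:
49460/43330 + 32384/(-33544) = 49460*(1/43330) + 32384*(-1/33544) = 4946/4333 - 4048/4193 = 456942/2595467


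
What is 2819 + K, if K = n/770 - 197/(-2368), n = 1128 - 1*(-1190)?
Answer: 2572846277/911680 ≈ 2822.1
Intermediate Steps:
n = 2318 (n = 1128 + 1190 = 2318)
K = 2820357/911680 (K = 2318/770 - 197/(-2368) = 2318*(1/770) - 197*(-1/2368) = 1159/385 + 197/2368 = 2820357/911680 ≈ 3.0936)
2819 + K = 2819 + 2820357/911680 = 2572846277/911680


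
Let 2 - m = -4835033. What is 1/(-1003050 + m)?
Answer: 1/3831985 ≈ 2.6096e-7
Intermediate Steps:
m = 4835035 (m = 2 - 1*(-4835033) = 2 + 4835033 = 4835035)
1/(-1003050 + m) = 1/(-1003050 + 4835035) = 1/3831985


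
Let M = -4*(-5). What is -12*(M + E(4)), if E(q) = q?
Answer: -288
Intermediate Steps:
M = 20
-12*(M + E(4)) = -12*(20 + 4) = -12*24 = -288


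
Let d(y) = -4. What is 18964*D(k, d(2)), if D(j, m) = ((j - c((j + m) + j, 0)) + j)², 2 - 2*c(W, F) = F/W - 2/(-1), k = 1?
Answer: 75856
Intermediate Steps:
c(W, F) = -F/(2*W) (c(W, F) = 1 - (F/W - 2/(-1))/2 = 1 - (F/W - 2*(-1))/2 = 1 - (F/W + 2)/2 = 1 - (2 + F/W)/2 = 1 + (-1 - F/(2*W)) = -F/(2*W))
D(j, m) = 4*j² (D(j, m) = ((j - (-1)*0/(2*((j + m) + j))) + j)² = ((j - (-1)*0/(2*(m + 2*j))) + j)² = ((j - 1*0) + j)² = ((j + 0) + j)² = (j + j)² = (2*j)² = 4*j²)
18964*D(k, d(2)) = 18964*(4*1²) = 18964*(4*1) = 18964*4 = 75856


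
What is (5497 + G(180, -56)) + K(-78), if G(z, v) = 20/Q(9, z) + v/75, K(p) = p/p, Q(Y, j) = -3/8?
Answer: 136098/25 ≈ 5443.9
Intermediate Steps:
Q(Y, j) = -3/8 (Q(Y, j) = -3*⅛ = -3/8)
K(p) = 1
G(z, v) = -160/3 + v/75 (G(z, v) = 20/(-3/8) + v/75 = 20*(-8/3) + v*(1/75) = -160/3 + v/75)
(5497 + G(180, -56)) + K(-78) = (5497 + (-160/3 + (1/75)*(-56))) + 1 = (5497 + (-160/3 - 56/75)) + 1 = (5497 - 1352/25) + 1 = 136073/25 + 1 = 136098/25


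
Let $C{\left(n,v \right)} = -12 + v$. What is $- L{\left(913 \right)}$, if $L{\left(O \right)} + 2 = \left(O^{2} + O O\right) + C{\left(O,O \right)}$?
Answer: $-1668037$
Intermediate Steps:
$L{\left(O \right)} = -14 + O + 2 O^{2}$ ($L{\left(O \right)} = -2 + \left(\left(O^{2} + O O\right) + \left(-12 + O\right)\right) = -2 + \left(\left(O^{2} + O^{2}\right) + \left(-12 + O\right)\right) = -2 + \left(2 O^{2} + \left(-12 + O\right)\right) = -2 + \left(-12 + O + 2 O^{2}\right) = -14 + O + 2 O^{2}$)
$- L{\left(913 \right)} = - (-14 + 913 + 2 \cdot 913^{2}) = - (-14 + 913 + 2 \cdot 833569) = - (-14 + 913 + 1667138) = \left(-1\right) 1668037 = -1668037$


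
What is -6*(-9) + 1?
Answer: 55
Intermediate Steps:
-6*(-9) + 1 = 54 + 1 = 55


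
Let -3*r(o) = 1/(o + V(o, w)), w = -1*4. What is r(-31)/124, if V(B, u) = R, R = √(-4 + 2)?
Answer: 1/11556 + I*√2/358236 ≈ 8.6535e-5 + 3.9477e-6*I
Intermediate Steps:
w = -4
R = I*√2 (R = √(-2) = I*√2 ≈ 1.4142*I)
V(B, u) = I*√2
r(o) = -1/(3*(o + I*√2))
r(-31)/124 = -1/(3*(-31) + 3*I*√2)/124 = -1/(-93 + 3*I*√2)*(1/124) = -1/(124*(-93 + 3*I*√2))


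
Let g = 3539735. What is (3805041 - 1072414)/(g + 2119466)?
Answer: 2732627/5659201 ≈ 0.48286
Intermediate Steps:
(3805041 - 1072414)/(g + 2119466) = (3805041 - 1072414)/(3539735 + 2119466) = 2732627/5659201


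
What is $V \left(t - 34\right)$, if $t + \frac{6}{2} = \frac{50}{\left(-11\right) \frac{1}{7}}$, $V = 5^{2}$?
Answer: $- \frac{18925}{11} \approx -1720.5$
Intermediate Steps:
$V = 25$
$t = - \frac{383}{11}$ ($t = -3 + \frac{50}{\left(-11\right) \frac{1}{7}} = -3 + \frac{50}{- \frac{11}{7}} = -3 + 50 \left(- \frac{7}{11}\right) = -3 - \frac{350}{11} = - \frac{383}{11} \approx -34.818$)
$V \left(t - 34\right) = 25 \left(- \frac{383}{11} - 34\right) = 25 \left(- \frac{757}{11}\right) = - \frac{18925}{11}$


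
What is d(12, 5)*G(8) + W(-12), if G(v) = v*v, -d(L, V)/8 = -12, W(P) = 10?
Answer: 6154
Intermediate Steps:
d(L, V) = 96 (d(L, V) = -8*(-12) = 96)
G(v) = v**2
d(12, 5)*G(8) + W(-12) = 96*8**2 + 10 = 96*64 + 10 = 6144 + 10 = 6154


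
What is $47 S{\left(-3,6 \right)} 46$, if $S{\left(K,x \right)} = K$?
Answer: $-6486$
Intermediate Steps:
$47 S{\left(-3,6 \right)} 46 = 47 \left(-3\right) 46 = \left(-141\right) 46 = -6486$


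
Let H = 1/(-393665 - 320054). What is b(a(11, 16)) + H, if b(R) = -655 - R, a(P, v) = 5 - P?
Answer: -463203632/713719 ≈ -649.00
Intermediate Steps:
H = -1/713719 (H = 1/(-713719) = -1/713719 ≈ -1.4011e-6)
b(a(11, 16)) + H = (-655 - (5 - 1*11)) - 1/713719 = (-655 - (5 - 11)) - 1/713719 = (-655 - 1*(-6)) - 1/713719 = (-655 + 6) - 1/713719 = -649 - 1/713719 = -463203632/713719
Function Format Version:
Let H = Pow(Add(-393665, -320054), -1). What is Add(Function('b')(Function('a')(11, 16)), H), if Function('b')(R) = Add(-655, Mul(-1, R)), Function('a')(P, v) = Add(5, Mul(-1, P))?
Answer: Rational(-463203632, 713719) ≈ -649.00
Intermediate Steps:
H = Rational(-1, 713719) (H = Pow(-713719, -1) = Rational(-1, 713719) ≈ -1.4011e-6)
Add(Function('b')(Function('a')(11, 16)), H) = Add(Add(-655, Mul(-1, Add(5, Mul(-1, 11)))), Rational(-1, 713719)) = Add(Add(-655, Mul(-1, Add(5, -11))), Rational(-1, 713719)) = Add(Add(-655, Mul(-1, -6)), Rational(-1, 713719)) = Add(Add(-655, 6), Rational(-1, 713719)) = Add(-649, Rational(-1, 713719)) = Rational(-463203632, 713719)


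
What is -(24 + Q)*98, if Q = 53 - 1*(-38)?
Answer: -11270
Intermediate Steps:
Q = 91 (Q = 53 + 38 = 91)
-(24 + Q)*98 = -(24 + 91)*98 = -115*98 = -1*11270 = -11270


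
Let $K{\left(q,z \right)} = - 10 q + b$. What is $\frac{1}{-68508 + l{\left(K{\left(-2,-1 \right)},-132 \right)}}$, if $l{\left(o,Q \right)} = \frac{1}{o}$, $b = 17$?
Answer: $- \frac{37}{2534795} \approx -1.4597 \cdot 10^{-5}$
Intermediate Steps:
$K{\left(q,z \right)} = 17 - 10 q$ ($K{\left(q,z \right)} = - 10 q + 17 = 17 - 10 q$)
$\frac{1}{-68508 + l{\left(K{\left(-2,-1 \right)},-132 \right)}} = \frac{1}{-68508 + \frac{1}{17 - -20}} = \frac{1}{-68508 + \frac{1}{17 + 20}} = \frac{1}{-68508 + \frac{1}{37}} = \frac{1}{- \frac{2534795}{37}} = - \frac{37}{2534795}$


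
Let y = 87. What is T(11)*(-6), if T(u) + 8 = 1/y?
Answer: 1390/29 ≈ 47.931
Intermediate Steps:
T(u) = -695/87 (T(u) = -8 + 1/87 = -695/87)
T(11)*(-6) = -695/87*(-6) = 1390/29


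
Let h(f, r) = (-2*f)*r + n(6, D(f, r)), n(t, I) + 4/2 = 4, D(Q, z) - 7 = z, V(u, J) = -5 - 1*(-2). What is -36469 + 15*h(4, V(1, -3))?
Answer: -36079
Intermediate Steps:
V(u, J) = -3 (V(u, J) = -5 + 2 = -3)
D(Q, z) = 7 + z
n(t, I) = 2 (n(t, I) = -2 + 4 = 2)
h(f, r) = 2 - 2*f*r (h(f, r) = (-2*f)*r + 2 = -2*f*r + 2 = 2 - 2*f*r)
-36469 + 15*h(4, V(1, -3)) = -36469 + 15*(2 - 2*4*(-3)) = -36469 + 15*(2 + 24) = -36469 + 15*26 = -36469 + 390 = -36079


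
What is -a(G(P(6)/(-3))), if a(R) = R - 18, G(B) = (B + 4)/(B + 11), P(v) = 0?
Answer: 194/11 ≈ 17.636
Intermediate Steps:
G(B) = (4 + B)/(11 + B)
a(R) = -18 + R
-a(G(P(6)/(-3))) = -(-18 + (4 + 0/(-3))/(11 + 0/(-3))) = -(-18 + (4 - ⅓*0)/(11 - ⅓*0)) = -(-18 + (4 + 0)/(11 + 0)) = -(-18 + 4/11) = -1*(-194/11) = 194/11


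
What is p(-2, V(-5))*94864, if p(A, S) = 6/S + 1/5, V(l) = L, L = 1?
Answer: 2940784/5 ≈ 5.8816e+5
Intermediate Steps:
V(l) = 1
p(A, S) = 1/5 + 6/S (p(A, S) = 6/S + 1*(1/5) = 6/S + 1/5 = 1/5 + 6/S)
p(-2, V(-5))*94864 = ((1/5)*(30 + 1)/1)*94864 = ((1/5)*1*31)*94864 = (31/5)*94864 = 2940784/5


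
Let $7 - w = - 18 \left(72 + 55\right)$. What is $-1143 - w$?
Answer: $-3436$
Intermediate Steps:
$w = 2293$ ($w = 7 - - 18 \left(72 + 55\right) = 7 - \left(-18\right) 127 = 7 - -2286 = 7 + 2286 = 2293$)
$-1143 - w = -1143 - 2293 = -3436$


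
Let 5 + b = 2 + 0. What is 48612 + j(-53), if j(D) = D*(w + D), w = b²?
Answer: 50944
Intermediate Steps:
b = -3 (b = -5 + (2 + 0) = -5 + 2 = -3)
w = 9 (w = (-3)² = 9)
j(D) = D*(9 + D)
48612 + j(-53) = 48612 - 53*(9 - 53) = 48612 - 53*(-44) = 48612 + 2332 = 50944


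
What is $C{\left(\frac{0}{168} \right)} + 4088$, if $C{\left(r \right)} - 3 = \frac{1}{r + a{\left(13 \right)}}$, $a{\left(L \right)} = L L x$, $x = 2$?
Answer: $\frac{1382759}{338} \approx 4091.0$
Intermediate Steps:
$a{\left(L \right)} = 2 L^{2}$ ($a{\left(L \right)} = L L 2 = L^{2} \cdot 2 = 2 L^{2}$)
$C{\left(r \right)} = 3 + \frac{1}{338 + r}$ ($C{\left(r \right)} = 3 + \frac{1}{r + 2 \cdot 13^{2}} = 3 + \frac{1}{r + 2 \cdot 169} = 3 + \frac{1}{r + 338} = 3 + \frac{1}{338 + r}$)
$C{\left(\frac{0}{168} \right)} + 4088 = \frac{1015 + 3 \cdot \frac{0}{168}}{338 + \frac{0}{168}} + 4088 = \frac{1015 + 3 \cdot 0 \cdot \frac{1}{168}}{338 + 0 \cdot \frac{1}{168}} + 4088 = \frac{1015 + 3 \cdot 0}{338 + 0} + 4088 = \frac{1015 + 0}{338} + 4088 = \frac{1}{338} \cdot 1015 + 4088 = \frac{1015}{338} + 4088 = \frac{1382759}{338}$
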